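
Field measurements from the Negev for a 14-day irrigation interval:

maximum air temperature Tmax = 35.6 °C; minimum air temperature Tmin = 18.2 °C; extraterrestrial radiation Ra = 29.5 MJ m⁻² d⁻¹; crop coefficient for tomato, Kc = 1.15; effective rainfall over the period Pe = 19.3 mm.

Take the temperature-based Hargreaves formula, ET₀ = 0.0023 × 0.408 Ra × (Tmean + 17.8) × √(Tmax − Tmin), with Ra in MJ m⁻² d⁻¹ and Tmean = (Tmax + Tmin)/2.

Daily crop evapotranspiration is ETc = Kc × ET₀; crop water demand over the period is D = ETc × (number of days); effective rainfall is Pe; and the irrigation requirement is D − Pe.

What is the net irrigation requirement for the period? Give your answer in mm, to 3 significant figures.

63.8 mm

Tmean = (35.6 + 18.2)/2 = 26.90 °C
0.408 Ra = 0.408 × 29.5 = 12.0360 mm/d equivalent
ET₀ = 0.0023 × 12.0360 × (26.90 + 17.8) × √17.4 = 0.0023 × 12.0360 × 44.70 × 4.1713 = 5.1617 mm/d
ETc = Kc × ET₀ = 1.15 × 5.1617 = 5.9360 mm/d
Crop demand D = ETc × 14 d = 5.9360 × 14 = 83.104 mm
D − Pe = 83.104 − 19.3 = 63.804 mm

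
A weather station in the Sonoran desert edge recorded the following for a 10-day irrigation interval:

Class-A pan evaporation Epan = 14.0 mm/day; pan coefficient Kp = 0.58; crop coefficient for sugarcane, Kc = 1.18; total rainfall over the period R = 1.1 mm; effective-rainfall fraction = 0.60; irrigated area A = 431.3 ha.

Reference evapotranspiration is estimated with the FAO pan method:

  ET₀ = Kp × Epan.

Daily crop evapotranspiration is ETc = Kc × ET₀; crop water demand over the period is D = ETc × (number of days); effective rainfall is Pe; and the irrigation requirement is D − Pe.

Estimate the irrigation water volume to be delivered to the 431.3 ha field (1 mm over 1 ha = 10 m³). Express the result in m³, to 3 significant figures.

410000 m³

ET₀ = 0.58 × 14.0 = 8.1200 mm/d
ETc = Kc × ET₀ = 1.18 × 8.1200 = 9.5816 mm/d
Crop demand D = ETc × 10 d = 9.5816 × 10 = 95.816 mm
Pe = 0.60 × 1.1 = 0.660 mm
D − Pe = 95.816 − 0.660 = 95.156 mm
Volume = 95.156 mm × 431.3 ha × 10 = 410407.8 m³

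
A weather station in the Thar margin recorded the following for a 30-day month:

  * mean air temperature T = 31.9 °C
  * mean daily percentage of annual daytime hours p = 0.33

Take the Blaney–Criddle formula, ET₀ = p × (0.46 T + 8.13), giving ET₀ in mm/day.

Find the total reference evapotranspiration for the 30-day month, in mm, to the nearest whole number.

ET₀ = 0.33 × (0.46 × 31.9 + 8.13) = 0.33 × 22.804 = 7.5253 mm/d
Monthly total = 7.5253 × 30 = 225.759 mm

226 mm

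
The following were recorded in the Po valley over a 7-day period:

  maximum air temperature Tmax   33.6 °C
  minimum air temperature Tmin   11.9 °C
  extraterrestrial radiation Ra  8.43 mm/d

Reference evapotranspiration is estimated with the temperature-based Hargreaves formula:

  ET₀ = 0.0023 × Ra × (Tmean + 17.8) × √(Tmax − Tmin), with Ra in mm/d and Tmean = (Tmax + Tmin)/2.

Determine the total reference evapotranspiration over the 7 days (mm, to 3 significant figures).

25.6 mm

Tmean = (33.6 + 11.9)/2 = 22.75 °C
ET₀ = 0.0023 × 8.43 × (22.75 + 17.8) × √21.7 = 0.0023 × 8.43 × 40.55 × 4.6583 = 3.6625 mm/d
Over 7 days: 3.6625 × 7 = 25.638 mm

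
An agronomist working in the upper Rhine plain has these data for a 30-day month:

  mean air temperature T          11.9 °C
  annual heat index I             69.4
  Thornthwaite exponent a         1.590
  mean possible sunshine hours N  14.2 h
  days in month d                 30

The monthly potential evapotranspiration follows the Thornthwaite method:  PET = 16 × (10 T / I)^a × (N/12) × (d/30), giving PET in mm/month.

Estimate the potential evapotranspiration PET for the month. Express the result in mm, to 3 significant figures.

10T/I = 10 × 11.9 / 69.4 = 1.7147
(10T/I)^a = 1.7147^1.590 = 2.3570
Uncorrected PET = 16 × 2.3570 = 37.712 mm
Correction = (N/12)(d/30) = (14.2/12)(30/30) = 1.1833
PET = 37.712 × 1.1833 = 44.625 mm/month

44.6 mm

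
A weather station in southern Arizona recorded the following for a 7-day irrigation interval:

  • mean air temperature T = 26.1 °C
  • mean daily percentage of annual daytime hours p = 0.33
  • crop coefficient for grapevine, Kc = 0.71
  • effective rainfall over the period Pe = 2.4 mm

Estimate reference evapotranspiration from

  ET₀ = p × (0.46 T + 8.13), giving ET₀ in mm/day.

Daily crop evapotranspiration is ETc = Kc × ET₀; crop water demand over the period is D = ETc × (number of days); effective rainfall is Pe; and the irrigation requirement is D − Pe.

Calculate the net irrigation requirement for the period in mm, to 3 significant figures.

ET₀ = 0.33 × (0.46 × 26.1 + 8.13) = 0.33 × 20.136 = 6.6449 mm/d
ETc = Kc × ET₀ = 0.71 × 6.6449 = 4.7179 mm/d
Crop demand D = ETc × 7 d = 4.7179 × 7 = 33.025 mm
D − Pe = 33.025 − 2.4 = 30.625 mm

30.6 mm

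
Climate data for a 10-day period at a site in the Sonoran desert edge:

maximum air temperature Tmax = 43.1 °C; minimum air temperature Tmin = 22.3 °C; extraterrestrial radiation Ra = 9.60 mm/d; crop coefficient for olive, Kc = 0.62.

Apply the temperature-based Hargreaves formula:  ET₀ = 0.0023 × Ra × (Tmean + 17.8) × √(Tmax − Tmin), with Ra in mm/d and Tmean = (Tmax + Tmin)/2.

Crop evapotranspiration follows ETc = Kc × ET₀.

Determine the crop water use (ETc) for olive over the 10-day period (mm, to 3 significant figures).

31.5 mm

Tmean = (43.1 + 22.3)/2 = 32.70 °C
ET₀ = 0.0023 × 9.60 × (32.70 + 17.8) × √20.8 = 0.0023 × 9.60 × 50.50 × 4.5607 = 5.0854 mm/d
ETc = Kc × ET₀ = 0.62 × 5.0854 = 3.1529 mm/d
Over 10 days: 3.1529 × 10 = 31.529 mm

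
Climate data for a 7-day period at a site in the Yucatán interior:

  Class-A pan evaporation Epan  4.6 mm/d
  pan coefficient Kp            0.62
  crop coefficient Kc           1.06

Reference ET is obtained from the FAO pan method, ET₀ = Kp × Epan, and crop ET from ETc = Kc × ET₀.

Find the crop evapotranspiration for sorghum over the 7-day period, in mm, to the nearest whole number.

ET₀ = 0.62 × 4.6 = 2.8520 mm/d
ETc = Kc × ET₀ = 1.06 × 2.8520 = 3.0231 mm/d
Over 7 days: 3.0231 × 7 = 21.162 mm

21 mm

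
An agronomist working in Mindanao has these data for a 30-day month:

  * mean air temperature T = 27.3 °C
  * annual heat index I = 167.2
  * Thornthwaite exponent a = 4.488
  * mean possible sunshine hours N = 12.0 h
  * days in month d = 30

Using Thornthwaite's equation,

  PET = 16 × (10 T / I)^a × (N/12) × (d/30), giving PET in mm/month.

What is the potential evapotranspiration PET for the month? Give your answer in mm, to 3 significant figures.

10T/I = 10 × 27.3 / 167.2 = 1.6328
(10T/I)^a = 1.6328^4.488 = 9.0291
Uncorrected PET = 16 × 9.0291 = 144.466 mm
Correction = (N/12)(d/30) = (12.0/12)(30/30) = 1.0000
PET = 144.466 × 1.0000 = 144.466 mm/month

144 mm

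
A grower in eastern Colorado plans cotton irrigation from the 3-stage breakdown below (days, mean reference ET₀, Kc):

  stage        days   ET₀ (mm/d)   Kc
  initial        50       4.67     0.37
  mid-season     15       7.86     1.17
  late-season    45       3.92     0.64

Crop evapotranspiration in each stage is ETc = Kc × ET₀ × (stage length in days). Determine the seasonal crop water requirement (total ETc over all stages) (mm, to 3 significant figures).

337 mm

initial: 0.37 × 4.67 × 50 = 86.40 mm
mid-season: 1.17 × 7.86 × 15 = 137.94 mm
late-season: 0.64 × 3.92 × 45 = 112.90 mm
Seasonal total = 337.24 mm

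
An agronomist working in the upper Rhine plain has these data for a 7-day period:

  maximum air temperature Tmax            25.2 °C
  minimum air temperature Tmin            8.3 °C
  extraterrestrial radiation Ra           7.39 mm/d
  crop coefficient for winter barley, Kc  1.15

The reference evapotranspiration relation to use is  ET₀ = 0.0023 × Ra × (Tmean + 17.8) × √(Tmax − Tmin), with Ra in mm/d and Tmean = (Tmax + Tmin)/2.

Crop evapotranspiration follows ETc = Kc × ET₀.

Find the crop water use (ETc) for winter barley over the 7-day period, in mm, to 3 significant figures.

Tmean = (25.2 + 8.3)/2 = 16.75 °C
ET₀ = 0.0023 × 7.39 × (16.75 + 17.8) × √16.9 = 0.0023 × 7.39 × 34.55 × 4.1110 = 2.4142 mm/d
ETc = Kc × ET₀ = 1.15 × 2.4142 = 2.7763 mm/d
Over 7 days: 2.7763 × 7 = 19.434 mm

19.4 mm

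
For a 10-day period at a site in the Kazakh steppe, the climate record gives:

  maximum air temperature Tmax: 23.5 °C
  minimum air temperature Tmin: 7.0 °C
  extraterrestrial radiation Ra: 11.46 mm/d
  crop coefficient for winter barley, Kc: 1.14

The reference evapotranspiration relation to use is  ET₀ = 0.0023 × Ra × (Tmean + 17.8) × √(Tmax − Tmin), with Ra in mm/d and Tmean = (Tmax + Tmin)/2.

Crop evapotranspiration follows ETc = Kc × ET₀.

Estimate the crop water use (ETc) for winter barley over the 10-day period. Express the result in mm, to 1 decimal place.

Tmean = (23.5 + 7.0)/2 = 15.25 °C
ET₀ = 0.0023 × 11.46 × (15.25 + 17.8) × √16.5 = 0.0023 × 11.46 × 33.05 × 4.0620 = 3.5385 mm/d
ETc = Kc × ET₀ = 1.14 × 3.5385 = 4.0339 mm/d
Over 10 days: 4.0339 × 10 = 40.339 mm

40.3 mm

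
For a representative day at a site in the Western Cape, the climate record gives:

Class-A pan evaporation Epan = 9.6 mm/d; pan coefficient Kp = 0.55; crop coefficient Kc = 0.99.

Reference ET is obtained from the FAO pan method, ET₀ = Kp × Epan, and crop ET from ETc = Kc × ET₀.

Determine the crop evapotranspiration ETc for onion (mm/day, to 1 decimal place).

5.2 mm/day

ET₀ = 0.55 × 9.6 = 5.2800 mm/d
ETc = Kc × ET₀ = 0.99 × 5.2800 = 5.2272 mm/d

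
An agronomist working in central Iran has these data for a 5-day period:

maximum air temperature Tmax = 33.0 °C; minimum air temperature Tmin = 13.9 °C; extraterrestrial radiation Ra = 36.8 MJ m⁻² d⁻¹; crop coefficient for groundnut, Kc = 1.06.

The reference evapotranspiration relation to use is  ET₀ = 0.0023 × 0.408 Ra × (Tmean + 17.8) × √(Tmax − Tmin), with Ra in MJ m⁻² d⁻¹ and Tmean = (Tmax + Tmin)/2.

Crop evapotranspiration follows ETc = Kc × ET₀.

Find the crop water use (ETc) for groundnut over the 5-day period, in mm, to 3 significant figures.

33.0 mm

Tmean = (33.0 + 13.9)/2 = 23.45 °C
0.408 Ra = 0.408 × 36.8 = 15.0144 mm/d equivalent
ET₀ = 0.0023 × 15.0144 × (23.45 + 17.8) × √19.1 = 0.0023 × 15.0144 × 41.25 × 4.3704 = 6.2256 mm/d
ETc = Kc × ET₀ = 1.06 × 6.2256 = 6.5991 mm/d
Over 5 days: 6.5991 × 5 = 32.996 mm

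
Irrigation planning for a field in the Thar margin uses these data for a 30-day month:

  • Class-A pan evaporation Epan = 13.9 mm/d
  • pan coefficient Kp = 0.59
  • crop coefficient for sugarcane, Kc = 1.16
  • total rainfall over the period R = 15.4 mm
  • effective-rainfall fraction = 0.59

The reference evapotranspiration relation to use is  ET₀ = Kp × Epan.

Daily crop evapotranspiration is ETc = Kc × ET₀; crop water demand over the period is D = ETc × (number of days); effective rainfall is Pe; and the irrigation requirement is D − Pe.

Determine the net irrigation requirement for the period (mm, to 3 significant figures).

276 mm

ET₀ = 0.59 × 13.9 = 8.2010 mm/d
ETc = Kc × ET₀ = 1.16 × 8.2010 = 9.5132 mm/d
Crop demand D = ETc × 30 d = 9.5132 × 30 = 285.396 mm
Pe = 0.59 × 15.4 = 9.086 mm
D − Pe = 285.396 − 9.086 = 276.310 mm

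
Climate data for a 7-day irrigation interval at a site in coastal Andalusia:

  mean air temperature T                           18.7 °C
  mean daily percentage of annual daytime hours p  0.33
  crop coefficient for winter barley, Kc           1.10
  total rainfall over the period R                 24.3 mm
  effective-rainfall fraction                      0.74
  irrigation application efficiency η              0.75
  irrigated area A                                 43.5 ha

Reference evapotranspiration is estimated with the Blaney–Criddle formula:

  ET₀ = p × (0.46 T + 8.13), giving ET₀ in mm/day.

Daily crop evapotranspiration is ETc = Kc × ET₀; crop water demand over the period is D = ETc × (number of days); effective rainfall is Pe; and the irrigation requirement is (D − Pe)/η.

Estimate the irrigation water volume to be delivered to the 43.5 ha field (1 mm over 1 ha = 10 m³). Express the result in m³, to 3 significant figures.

14200 m³

ET₀ = 0.33 × (0.46 × 18.7 + 8.13) = 0.33 × 16.732 = 5.5216 mm/d
ETc = Kc × ET₀ = 1.10 × 5.5216 = 6.0738 mm/d
Crop demand D = ETc × 7 d = 6.0738 × 7 = 42.517 mm
Pe = 0.74 × 24.3 = 17.982 mm
D − Pe = 42.517 − 17.982 = 24.535 mm
Gross irrigation = 24.535 / 0.75 = 32.713 mm
Volume = 32.713 mm × 43.5 ha × 10 = 14230.2 m³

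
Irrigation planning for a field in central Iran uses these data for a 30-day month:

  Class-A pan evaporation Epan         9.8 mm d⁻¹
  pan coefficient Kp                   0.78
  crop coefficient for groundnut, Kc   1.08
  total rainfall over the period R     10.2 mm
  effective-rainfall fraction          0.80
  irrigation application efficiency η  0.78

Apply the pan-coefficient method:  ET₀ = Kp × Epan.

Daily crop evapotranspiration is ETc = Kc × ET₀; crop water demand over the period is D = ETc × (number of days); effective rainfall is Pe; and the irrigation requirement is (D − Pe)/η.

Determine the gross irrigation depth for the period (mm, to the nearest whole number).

ET₀ = 0.78 × 9.8 = 7.6440 mm/d
ETc = Kc × ET₀ = 1.08 × 7.6440 = 8.2555 mm/d
Crop demand D = ETc × 30 d = 8.2555 × 30 = 247.665 mm
Pe = 0.80 × 10.2 = 8.160 mm
D − Pe = 247.665 − 8.160 = 239.505 mm
Gross irrigation = 239.505 / 0.78 = 307.058 mm

307 mm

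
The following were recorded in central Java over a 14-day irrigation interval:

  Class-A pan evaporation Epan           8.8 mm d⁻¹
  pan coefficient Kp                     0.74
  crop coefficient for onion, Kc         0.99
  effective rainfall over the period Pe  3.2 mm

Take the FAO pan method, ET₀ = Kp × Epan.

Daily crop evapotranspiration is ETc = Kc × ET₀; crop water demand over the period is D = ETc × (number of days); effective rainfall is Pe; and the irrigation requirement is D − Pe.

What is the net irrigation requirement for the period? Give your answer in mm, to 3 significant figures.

87.1 mm

ET₀ = 0.74 × 8.8 = 6.5120 mm/d
ETc = Kc × ET₀ = 0.99 × 6.5120 = 6.4469 mm/d
Crop demand D = ETc × 14 d = 6.4469 × 14 = 90.257 mm
D − Pe = 90.257 − 3.2 = 87.057 mm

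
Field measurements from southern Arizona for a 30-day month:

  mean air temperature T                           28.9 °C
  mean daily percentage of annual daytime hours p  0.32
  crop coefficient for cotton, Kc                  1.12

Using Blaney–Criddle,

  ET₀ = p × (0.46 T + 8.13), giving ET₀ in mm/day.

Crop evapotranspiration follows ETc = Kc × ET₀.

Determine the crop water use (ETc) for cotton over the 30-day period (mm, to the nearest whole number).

230 mm

ET₀ = 0.32 × (0.46 × 28.9 + 8.13) = 0.32 × 21.424 = 6.8557 mm/d
ETc = Kc × ET₀ = 1.12 × 6.8557 = 7.6784 mm/d
Over 30 days: 7.6784 × 30 = 230.352 mm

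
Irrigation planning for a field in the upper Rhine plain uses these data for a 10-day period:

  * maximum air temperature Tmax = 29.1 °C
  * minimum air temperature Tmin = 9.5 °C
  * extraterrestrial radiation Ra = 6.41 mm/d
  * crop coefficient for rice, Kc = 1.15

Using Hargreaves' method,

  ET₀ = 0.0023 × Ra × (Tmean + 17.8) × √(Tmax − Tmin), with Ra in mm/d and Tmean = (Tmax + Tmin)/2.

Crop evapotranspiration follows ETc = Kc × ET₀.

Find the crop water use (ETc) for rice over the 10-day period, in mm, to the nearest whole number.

Tmean = (29.1 + 9.5)/2 = 19.30 °C
ET₀ = 0.0023 × 6.41 × (19.30 + 17.8) × √19.6 = 0.0023 × 6.41 × 37.10 × 4.4272 = 2.4215 mm/d
ETc = Kc × ET₀ = 1.15 × 2.4215 = 2.7847 mm/d
Over 10 days: 2.7847 × 10 = 27.847 mm

28 mm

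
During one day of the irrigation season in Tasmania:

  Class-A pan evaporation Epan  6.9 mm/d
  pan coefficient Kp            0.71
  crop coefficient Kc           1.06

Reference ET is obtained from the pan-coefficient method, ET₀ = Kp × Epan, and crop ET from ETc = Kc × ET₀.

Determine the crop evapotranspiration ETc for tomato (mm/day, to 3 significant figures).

5.19 mm/day

ET₀ = 0.71 × 6.9 = 4.8990 mm/d
ETc = Kc × ET₀ = 1.06 × 4.8990 = 5.1929 mm/d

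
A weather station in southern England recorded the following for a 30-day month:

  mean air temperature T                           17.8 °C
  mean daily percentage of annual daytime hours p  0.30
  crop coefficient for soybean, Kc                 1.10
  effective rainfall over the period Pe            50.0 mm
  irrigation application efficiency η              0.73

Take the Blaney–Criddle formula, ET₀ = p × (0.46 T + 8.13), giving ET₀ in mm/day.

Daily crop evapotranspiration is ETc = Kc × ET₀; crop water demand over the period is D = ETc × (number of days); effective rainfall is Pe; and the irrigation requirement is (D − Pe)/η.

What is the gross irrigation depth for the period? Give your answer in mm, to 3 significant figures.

ET₀ = 0.30 × (0.46 × 17.8 + 8.13) = 0.30 × 16.318 = 4.8954 mm/d
ETc = Kc × ET₀ = 1.10 × 4.8954 = 5.3849 mm/d
Crop demand D = ETc × 30 d = 5.3849 × 30 = 161.547 mm
D − Pe = 161.547 − 50.0 = 111.547 mm
Gross irrigation = 111.547 / 0.73 = 152.804 mm

153 mm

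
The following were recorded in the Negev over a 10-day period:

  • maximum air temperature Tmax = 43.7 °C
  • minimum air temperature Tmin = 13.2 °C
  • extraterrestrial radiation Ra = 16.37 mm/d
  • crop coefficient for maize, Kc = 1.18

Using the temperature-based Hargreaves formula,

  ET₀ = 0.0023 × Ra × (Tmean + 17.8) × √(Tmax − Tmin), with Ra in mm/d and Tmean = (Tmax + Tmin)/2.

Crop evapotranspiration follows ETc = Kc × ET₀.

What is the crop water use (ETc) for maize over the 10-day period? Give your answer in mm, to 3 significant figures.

113 mm

Tmean = (43.7 + 13.2)/2 = 28.45 °C
ET₀ = 0.0023 × 16.37 × (28.45 + 17.8) × √30.5 = 0.0023 × 16.37 × 46.25 × 5.5227 = 9.6170 mm/d
ETc = Kc × ET₀ = 1.18 × 9.6170 = 11.3481 mm/d
Over 10 days: 11.3481 × 10 = 113.481 mm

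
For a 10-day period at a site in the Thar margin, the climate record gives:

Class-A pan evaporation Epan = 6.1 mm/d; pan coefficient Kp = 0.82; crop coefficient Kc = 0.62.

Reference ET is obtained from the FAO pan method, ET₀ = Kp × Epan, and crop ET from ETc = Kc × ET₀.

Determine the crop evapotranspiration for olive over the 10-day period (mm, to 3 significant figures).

ET₀ = 0.82 × 6.1 = 5.0020 mm/d
ETc = Kc × ET₀ = 0.62 × 5.0020 = 3.1012 mm/d
Over 10 days: 3.1012 × 10 = 31.012 mm

31.0 mm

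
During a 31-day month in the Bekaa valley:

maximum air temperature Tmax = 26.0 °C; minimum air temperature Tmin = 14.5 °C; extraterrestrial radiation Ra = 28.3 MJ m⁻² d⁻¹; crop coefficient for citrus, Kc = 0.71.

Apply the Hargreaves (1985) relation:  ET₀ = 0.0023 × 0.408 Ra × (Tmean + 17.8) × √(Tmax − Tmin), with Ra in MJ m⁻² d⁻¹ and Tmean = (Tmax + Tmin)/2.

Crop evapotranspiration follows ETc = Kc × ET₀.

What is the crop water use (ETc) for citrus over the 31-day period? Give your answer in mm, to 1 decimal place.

75.4 mm

Tmean = (26.0 + 14.5)/2 = 20.25 °C
0.408 Ra = 0.408 × 28.3 = 11.5464 mm/d equivalent
ET₀ = 0.0023 × 11.5464 × (20.25 + 17.8) × √11.5 = 0.0023 × 11.5464 × 38.05 × 3.3912 = 3.4268 mm/d
ETc = Kc × ET₀ = 0.71 × 3.4268 = 2.4330 mm/d
Over 31 days: 2.4330 × 31 = 75.423 mm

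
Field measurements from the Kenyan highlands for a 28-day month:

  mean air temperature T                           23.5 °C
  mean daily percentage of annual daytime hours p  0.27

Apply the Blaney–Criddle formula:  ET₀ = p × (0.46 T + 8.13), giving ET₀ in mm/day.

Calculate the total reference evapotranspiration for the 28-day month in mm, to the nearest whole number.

ET₀ = 0.27 × (0.46 × 23.5 + 8.13) = 0.27 × 18.940 = 5.1138 mm/d
Monthly total = 5.1138 × 28 = 143.186 mm

143 mm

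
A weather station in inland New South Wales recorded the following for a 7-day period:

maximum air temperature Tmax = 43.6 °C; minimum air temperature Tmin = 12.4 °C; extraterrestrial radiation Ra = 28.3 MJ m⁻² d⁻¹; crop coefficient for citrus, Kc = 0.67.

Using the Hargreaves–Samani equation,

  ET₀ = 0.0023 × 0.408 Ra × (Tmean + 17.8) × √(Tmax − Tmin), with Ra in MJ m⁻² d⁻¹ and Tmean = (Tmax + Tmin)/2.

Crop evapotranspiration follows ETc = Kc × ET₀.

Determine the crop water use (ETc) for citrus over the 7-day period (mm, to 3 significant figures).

31.9 mm

Tmean = (43.6 + 12.4)/2 = 28.00 °C
0.408 Ra = 0.408 × 28.3 = 11.5464 mm/d equivalent
ET₀ = 0.0023 × 11.5464 × (28.00 + 17.8) × √31.2 = 0.0023 × 11.5464 × 45.80 × 5.5857 = 6.7939 mm/d
ETc = Kc × ET₀ = 0.67 × 6.7939 = 4.5519 mm/d
Over 7 days: 4.5519 × 7 = 31.863 mm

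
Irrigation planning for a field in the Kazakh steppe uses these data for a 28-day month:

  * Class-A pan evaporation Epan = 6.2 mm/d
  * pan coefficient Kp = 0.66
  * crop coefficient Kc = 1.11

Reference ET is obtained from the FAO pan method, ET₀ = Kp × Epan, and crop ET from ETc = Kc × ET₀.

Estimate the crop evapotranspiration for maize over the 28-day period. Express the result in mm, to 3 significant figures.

ET₀ = 0.66 × 6.2 = 4.0920 mm/d
ETc = Kc × ET₀ = 1.11 × 4.0920 = 4.5421 mm/d
Over 28 days: 4.5421 × 28 = 127.179 mm

127 mm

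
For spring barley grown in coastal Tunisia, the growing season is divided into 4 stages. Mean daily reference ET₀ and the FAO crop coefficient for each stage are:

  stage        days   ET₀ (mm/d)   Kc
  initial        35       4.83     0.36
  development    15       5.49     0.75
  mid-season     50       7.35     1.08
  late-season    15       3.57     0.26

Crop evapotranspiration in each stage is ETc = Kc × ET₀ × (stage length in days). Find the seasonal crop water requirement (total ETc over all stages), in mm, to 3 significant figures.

initial: 0.36 × 4.83 × 35 = 60.86 mm
development: 0.75 × 5.49 × 15 = 61.76 mm
mid-season: 1.08 × 7.35 × 50 = 396.90 mm
late-season: 0.26 × 3.57 × 15 = 13.92 mm
Seasonal total = 533.44 mm

533 mm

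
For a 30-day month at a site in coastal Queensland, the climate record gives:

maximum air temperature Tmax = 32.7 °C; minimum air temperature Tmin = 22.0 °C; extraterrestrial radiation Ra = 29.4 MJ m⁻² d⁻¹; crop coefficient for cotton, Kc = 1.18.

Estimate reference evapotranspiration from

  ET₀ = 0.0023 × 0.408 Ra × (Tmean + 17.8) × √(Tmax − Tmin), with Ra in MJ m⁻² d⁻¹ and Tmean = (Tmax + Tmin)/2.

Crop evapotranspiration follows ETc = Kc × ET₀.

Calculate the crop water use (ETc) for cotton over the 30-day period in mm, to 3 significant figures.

144 mm

Tmean = (32.7 + 22.0)/2 = 27.35 °C
0.408 Ra = 0.408 × 29.4 = 11.9952 mm/d equivalent
ET₀ = 0.0023 × 11.9952 × (27.35 + 17.8) × √10.7 = 0.0023 × 11.9952 × 45.15 × 3.2711 = 4.0746 mm/d
ETc = Kc × ET₀ = 1.18 × 4.0746 = 4.8080 mm/d
Over 30 days: 4.8080 × 30 = 144.240 mm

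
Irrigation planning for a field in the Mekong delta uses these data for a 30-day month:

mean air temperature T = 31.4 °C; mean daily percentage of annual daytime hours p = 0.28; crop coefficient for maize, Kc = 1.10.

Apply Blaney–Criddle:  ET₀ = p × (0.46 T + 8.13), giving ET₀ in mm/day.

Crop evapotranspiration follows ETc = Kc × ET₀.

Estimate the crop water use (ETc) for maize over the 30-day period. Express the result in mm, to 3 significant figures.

209 mm

ET₀ = 0.28 × (0.46 × 31.4 + 8.13) = 0.28 × 22.574 = 6.3207 mm/d
ETc = Kc × ET₀ = 1.10 × 6.3207 = 6.9528 mm/d
Over 30 days: 6.9528 × 30 = 208.584 mm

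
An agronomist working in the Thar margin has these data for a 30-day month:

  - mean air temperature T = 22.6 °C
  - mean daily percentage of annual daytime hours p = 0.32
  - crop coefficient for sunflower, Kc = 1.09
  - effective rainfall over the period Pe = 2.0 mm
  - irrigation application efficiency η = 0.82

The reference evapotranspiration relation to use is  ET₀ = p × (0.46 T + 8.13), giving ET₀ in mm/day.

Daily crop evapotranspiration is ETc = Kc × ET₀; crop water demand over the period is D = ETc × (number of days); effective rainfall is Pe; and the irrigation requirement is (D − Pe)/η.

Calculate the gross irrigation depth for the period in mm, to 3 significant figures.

ET₀ = 0.32 × (0.46 × 22.6 + 8.13) = 0.32 × 18.526 = 5.9283 mm/d
ETc = Kc × ET₀ = 1.09 × 5.9283 = 6.4618 mm/d
Crop demand D = ETc × 30 d = 6.4618 × 30 = 193.854 mm
D − Pe = 193.854 − 2.0 = 191.854 mm
Gross irrigation = 191.854 / 0.82 = 233.968 mm

234 mm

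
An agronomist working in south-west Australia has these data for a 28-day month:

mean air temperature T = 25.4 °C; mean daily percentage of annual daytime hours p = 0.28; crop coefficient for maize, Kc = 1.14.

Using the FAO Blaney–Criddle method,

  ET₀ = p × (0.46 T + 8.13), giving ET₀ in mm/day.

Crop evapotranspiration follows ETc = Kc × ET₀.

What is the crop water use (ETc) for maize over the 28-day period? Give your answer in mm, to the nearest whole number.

177 mm

ET₀ = 0.28 × (0.46 × 25.4 + 8.13) = 0.28 × 19.814 = 5.5479 mm/d
ETc = Kc × ET₀ = 1.14 × 5.5479 = 6.3246 mm/d
Over 28 days: 6.3246 × 28 = 177.089 mm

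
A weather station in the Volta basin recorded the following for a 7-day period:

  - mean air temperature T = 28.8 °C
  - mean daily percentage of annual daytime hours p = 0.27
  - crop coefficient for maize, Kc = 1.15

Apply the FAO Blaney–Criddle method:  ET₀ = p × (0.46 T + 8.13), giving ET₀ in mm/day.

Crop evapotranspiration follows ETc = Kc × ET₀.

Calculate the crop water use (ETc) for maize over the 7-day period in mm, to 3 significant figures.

ET₀ = 0.27 × (0.46 × 28.8 + 8.13) = 0.27 × 21.378 = 5.7721 mm/d
ETc = Kc × ET₀ = 1.15 × 5.7721 = 6.6379 mm/d
Over 7 days: 6.6379 × 7 = 46.465 mm

46.5 mm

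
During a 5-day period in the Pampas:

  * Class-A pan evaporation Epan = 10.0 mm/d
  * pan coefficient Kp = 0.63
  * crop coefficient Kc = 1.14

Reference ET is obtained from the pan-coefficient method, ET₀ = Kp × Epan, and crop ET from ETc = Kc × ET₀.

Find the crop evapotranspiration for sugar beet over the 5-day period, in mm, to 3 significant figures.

ET₀ = 0.63 × 10.0 = 6.3000 mm/d
ETc = Kc × ET₀ = 1.14 × 6.3000 = 7.1820 mm/d
Over 5 days: 7.1820 × 5 = 35.910 mm

35.9 mm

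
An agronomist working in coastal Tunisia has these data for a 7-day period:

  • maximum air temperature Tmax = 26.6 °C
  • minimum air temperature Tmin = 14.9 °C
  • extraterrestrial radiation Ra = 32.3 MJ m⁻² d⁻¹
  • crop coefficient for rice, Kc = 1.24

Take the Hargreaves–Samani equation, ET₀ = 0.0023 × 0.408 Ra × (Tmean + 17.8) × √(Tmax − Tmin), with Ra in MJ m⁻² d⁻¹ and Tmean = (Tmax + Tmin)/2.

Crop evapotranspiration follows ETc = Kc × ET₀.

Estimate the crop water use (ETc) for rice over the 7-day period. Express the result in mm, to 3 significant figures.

Tmean = (26.6 + 14.9)/2 = 20.75 °C
0.408 Ra = 0.408 × 32.3 = 13.1784 mm/d equivalent
ET₀ = 0.0023 × 13.1784 × (20.75 + 17.8) × √11.7 = 0.0023 × 13.1784 × 38.55 × 3.4205 = 3.9967 mm/d
ETc = Kc × ET₀ = 1.24 × 3.9967 = 4.9559 mm/d
Over 7 days: 4.9559 × 7 = 34.691 mm

34.7 mm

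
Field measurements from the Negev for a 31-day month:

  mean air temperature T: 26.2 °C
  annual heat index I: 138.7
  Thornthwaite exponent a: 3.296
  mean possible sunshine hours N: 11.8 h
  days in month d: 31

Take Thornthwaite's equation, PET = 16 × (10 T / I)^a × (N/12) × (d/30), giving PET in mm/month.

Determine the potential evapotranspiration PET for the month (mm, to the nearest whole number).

132 mm

10T/I = 10 × 26.2 / 138.7 = 1.8890
(10T/I)^a = 1.8890^3.296 = 8.1369
Uncorrected PET = 16 × 8.1369 = 130.190 mm
Correction = (N/12)(d/30) = (11.8/12)(31/30) = 1.0161
PET = 130.190 × 1.0161 = 132.286 mm/month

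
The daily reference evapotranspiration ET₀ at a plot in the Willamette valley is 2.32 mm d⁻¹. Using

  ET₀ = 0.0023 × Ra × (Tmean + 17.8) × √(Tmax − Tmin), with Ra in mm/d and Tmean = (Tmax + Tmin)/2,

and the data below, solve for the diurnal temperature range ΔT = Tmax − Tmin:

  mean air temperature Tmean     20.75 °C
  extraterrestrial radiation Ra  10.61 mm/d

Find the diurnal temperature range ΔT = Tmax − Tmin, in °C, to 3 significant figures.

√ΔT = ET₀ / [0.0023 × Ra × (Tmean+17.8)] = 2.32 / (0.0023 × 10.61 × 38.55) = 2.4662
ΔT = 2.4662² = 6.082 °C

6.08 °C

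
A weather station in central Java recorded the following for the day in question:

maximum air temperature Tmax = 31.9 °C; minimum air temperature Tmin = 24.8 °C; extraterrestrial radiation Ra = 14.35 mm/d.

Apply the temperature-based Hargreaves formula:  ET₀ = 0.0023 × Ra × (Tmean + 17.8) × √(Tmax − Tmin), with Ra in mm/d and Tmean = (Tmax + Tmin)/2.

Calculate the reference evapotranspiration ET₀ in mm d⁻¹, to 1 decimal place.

4.1 mm d⁻¹

Tmean = (31.9 + 24.8)/2 = 28.35 °C
ET₀ = 0.0023 × 14.35 × (28.35 + 17.8) × √7.1 = 0.0023 × 14.35 × 46.15 × 2.6646 = 4.0587 mm/d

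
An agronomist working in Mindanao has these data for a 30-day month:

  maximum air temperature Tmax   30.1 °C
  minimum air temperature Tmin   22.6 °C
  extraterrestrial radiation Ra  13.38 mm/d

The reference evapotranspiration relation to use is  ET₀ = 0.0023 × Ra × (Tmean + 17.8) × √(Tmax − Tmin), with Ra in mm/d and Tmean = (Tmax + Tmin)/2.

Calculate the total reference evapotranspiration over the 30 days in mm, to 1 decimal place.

Tmean = (30.1 + 22.6)/2 = 26.35 °C
ET₀ = 0.0023 × 13.38 × (26.35 + 17.8) × √7.5 = 0.0023 × 13.38 × 44.15 × 2.7386 = 3.7209 mm/d
Over 30 days: 3.7209 × 30 = 111.627 mm

111.6 mm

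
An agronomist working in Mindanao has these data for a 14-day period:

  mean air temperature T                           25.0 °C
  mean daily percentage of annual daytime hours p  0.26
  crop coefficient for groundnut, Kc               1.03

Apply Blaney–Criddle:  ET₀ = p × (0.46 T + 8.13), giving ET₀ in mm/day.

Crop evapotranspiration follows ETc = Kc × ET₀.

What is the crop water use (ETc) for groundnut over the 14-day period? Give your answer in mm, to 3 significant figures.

ET₀ = 0.26 × (0.46 × 25.0 + 8.13) = 0.26 × 19.630 = 5.1038 mm/d
ETc = Kc × ET₀ = 1.03 × 5.1038 = 5.2569 mm/d
Over 14 days: 5.2569 × 14 = 73.597 mm

73.6 mm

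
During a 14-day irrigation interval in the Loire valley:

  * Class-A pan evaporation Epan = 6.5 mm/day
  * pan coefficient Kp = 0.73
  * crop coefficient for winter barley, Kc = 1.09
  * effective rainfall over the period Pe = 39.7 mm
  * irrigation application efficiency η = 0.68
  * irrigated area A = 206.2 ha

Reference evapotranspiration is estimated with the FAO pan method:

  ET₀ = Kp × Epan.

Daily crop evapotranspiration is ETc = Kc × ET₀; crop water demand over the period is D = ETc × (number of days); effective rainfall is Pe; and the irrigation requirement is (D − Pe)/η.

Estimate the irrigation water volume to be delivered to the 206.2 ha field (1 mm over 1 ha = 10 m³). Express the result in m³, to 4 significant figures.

ET₀ = 0.73 × 6.5 = 4.7450 mm/d
ETc = Kc × ET₀ = 1.09 × 4.7450 = 5.1721 mm/d
Crop demand D = ETc × 14 d = 5.1721 × 14 = 72.409 mm
D − Pe = 72.409 − 39.7 = 32.709 mm
Gross irrigation = 32.709 / 0.68 = 48.101 mm
Volume = 48.101 mm × 206.2 ha × 10 = 99184.3 m³

99180 m³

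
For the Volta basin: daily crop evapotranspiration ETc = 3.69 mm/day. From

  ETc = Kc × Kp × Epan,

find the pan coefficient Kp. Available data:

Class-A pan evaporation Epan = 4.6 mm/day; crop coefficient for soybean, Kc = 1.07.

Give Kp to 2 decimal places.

ETc = Kc × Kp × Epan  ⇒  Kp = ETc / (Kc × Epan)
Kp = 3.69 / (1.07 × 4.6) = 3.69 / 4.922 = 0.7497

0.75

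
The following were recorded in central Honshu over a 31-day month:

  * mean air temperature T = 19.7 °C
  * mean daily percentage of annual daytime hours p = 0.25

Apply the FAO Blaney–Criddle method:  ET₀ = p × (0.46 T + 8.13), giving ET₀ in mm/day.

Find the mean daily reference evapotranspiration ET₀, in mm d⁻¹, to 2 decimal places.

ET₀ = 0.25 × (0.46 × 19.7 + 8.13) = 0.25 × 17.192 = 4.2980 mm/d

4.30 mm d⁻¹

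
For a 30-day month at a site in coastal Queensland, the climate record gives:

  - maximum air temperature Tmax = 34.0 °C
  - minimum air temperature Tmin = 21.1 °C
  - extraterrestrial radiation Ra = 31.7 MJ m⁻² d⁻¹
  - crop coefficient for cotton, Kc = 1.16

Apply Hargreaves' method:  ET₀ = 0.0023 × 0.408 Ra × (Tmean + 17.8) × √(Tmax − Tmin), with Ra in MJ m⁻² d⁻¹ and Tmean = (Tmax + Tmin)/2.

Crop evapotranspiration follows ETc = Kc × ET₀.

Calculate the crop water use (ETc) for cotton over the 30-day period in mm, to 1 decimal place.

168.6 mm

Tmean = (34.0 + 21.1)/2 = 27.55 °C
0.408 Ra = 0.408 × 31.7 = 12.9336 mm/d equivalent
ET₀ = 0.0023 × 12.9336 × (27.55 + 17.8) × √12.9 = 0.0023 × 12.9336 × 45.35 × 3.5917 = 4.8453 mm/d
ETc = Kc × ET₀ = 1.16 × 4.8453 = 5.6205 mm/d
Over 30 days: 5.6205 × 30 = 168.615 mm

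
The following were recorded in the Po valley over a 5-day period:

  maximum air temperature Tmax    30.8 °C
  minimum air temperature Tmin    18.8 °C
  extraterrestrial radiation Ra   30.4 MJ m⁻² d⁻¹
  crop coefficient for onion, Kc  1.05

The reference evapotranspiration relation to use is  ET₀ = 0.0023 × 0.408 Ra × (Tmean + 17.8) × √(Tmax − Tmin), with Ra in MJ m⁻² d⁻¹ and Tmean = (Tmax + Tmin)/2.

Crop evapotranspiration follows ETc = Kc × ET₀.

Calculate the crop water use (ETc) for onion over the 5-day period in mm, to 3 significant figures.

22.1 mm

Tmean = (30.8 + 18.8)/2 = 24.80 °C
0.408 Ra = 0.408 × 30.4 = 12.4032 mm/d equivalent
ET₀ = 0.0023 × 12.4032 × (24.80 + 17.8) × √12.0 = 0.0023 × 12.4032 × 42.60 × 3.4641 = 4.2098 mm/d
ETc = Kc × ET₀ = 1.05 × 4.2098 = 4.4203 mm/d
Over 5 days: 4.4203 × 5 = 22.102 mm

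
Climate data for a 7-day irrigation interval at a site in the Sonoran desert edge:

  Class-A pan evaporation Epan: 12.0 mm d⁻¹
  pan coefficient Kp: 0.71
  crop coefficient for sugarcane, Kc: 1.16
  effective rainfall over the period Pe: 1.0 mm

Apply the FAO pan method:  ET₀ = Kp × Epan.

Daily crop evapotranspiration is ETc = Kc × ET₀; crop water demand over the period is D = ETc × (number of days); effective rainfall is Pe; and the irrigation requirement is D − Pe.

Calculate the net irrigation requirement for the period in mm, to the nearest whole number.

68 mm

ET₀ = 0.71 × 12.0 = 8.5200 mm/d
ETc = Kc × ET₀ = 1.16 × 8.5200 = 9.8832 mm/d
Crop demand D = ETc × 7 d = 9.8832 × 7 = 69.182 mm
D − Pe = 69.182 − 1.0 = 68.182 mm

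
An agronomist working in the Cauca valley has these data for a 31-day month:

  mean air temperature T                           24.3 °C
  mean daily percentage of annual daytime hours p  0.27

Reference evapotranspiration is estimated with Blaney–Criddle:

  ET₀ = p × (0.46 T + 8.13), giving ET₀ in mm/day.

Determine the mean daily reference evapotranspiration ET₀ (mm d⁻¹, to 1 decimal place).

ET₀ = 0.27 × (0.46 × 24.3 + 8.13) = 0.27 × 19.308 = 5.2132 mm/d

5.2 mm d⁻¹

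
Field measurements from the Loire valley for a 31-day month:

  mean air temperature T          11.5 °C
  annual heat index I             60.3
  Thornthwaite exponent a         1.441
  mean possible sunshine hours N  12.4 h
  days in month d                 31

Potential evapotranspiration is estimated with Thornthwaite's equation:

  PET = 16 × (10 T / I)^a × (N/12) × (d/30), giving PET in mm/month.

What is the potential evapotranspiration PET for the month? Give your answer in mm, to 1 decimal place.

43.3 mm

10T/I = 10 × 11.5 / 60.3 = 1.9071
(10T/I)^a = 1.9071^1.441 = 2.5352
Uncorrected PET = 16 × 2.5352 = 40.563 mm
Correction = (N/12)(d/30) = (12.4/12)(31/30) = 1.0678
PET = 40.563 × 1.0678 = 43.313 mm/month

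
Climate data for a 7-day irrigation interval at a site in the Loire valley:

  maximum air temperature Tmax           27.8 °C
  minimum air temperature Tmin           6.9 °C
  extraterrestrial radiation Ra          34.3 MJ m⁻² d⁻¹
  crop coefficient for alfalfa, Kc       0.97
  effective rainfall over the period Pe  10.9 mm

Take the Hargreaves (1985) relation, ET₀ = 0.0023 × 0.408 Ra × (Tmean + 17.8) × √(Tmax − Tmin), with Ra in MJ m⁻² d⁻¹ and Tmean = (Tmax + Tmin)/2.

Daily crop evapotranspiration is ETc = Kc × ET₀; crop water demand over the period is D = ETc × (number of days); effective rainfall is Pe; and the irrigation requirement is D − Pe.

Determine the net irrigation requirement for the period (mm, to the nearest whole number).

24 mm

Tmean = (27.8 + 6.9)/2 = 17.35 °C
0.408 Ra = 0.408 × 34.3 = 13.9944 mm/d equivalent
ET₀ = 0.0023 × 13.9944 × (17.35 + 17.8) × √20.9 = 0.0023 × 13.9944 × 35.15 × 4.5717 = 5.1723 mm/d
ETc = Kc × ET₀ = 0.97 × 5.1723 = 5.0171 mm/d
Crop demand D = ETc × 7 d = 5.0171 × 7 = 35.120 mm
D − Pe = 35.120 − 10.9 = 24.220 mm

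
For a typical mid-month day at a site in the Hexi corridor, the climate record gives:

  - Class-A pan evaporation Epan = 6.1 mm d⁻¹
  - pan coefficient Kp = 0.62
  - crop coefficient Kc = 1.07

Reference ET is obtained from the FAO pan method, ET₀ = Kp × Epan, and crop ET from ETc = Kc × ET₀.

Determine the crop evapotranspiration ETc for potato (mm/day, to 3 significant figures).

ET₀ = 0.62 × 6.1 = 3.7820 mm/d
ETc = Kc × ET₀ = 1.07 × 3.7820 = 4.0467 mm/d

4.05 mm/day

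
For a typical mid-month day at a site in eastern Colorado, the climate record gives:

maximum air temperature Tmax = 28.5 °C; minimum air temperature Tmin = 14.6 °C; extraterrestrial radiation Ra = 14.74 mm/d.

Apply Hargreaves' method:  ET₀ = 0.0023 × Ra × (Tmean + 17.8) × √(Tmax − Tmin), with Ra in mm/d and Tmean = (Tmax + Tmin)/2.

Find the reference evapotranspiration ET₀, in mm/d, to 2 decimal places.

4.97 mm/d

Tmean = (28.5 + 14.6)/2 = 21.55 °C
ET₀ = 0.0023 × 14.74 × (21.55 + 17.8) × √13.9 = 0.0023 × 14.74 × 39.35 × 3.7283 = 4.9737 mm/d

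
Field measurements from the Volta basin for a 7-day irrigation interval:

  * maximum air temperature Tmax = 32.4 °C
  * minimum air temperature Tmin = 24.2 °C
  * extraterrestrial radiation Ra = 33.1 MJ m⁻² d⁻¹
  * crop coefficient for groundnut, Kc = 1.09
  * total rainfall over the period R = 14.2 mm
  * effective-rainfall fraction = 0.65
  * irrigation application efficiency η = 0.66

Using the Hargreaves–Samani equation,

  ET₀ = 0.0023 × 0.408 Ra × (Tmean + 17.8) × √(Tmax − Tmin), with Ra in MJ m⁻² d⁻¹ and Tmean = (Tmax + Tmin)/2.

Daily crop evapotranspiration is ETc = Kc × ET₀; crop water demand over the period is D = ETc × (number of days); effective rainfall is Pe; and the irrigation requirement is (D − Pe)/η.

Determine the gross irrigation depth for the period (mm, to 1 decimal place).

Tmean = (32.4 + 24.2)/2 = 28.30 °C
0.408 Ra = 0.408 × 33.1 = 13.5048 mm/d equivalent
ET₀ = 0.0023 × 13.5048 × (28.30 + 17.8) × √8.2 = 0.0023 × 13.5048 × 46.10 × 2.8636 = 4.1004 mm/d
ETc = Kc × ET₀ = 1.09 × 4.1004 = 4.4694 mm/d
Crop demand D = ETc × 7 d = 4.4694 × 7 = 31.286 mm
Pe = 0.65 × 14.2 = 9.230 mm
D − Pe = 31.286 − 9.230 = 22.056 mm
Gross irrigation = 22.056 / 0.66 = 33.418 mm

33.4 mm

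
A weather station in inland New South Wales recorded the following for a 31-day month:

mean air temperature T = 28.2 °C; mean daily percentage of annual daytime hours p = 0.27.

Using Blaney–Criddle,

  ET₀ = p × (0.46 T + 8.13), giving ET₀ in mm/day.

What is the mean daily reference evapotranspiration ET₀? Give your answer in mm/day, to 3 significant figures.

5.70 mm/day

ET₀ = 0.27 × (0.46 × 28.2 + 8.13) = 0.27 × 21.102 = 5.6975 mm/d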